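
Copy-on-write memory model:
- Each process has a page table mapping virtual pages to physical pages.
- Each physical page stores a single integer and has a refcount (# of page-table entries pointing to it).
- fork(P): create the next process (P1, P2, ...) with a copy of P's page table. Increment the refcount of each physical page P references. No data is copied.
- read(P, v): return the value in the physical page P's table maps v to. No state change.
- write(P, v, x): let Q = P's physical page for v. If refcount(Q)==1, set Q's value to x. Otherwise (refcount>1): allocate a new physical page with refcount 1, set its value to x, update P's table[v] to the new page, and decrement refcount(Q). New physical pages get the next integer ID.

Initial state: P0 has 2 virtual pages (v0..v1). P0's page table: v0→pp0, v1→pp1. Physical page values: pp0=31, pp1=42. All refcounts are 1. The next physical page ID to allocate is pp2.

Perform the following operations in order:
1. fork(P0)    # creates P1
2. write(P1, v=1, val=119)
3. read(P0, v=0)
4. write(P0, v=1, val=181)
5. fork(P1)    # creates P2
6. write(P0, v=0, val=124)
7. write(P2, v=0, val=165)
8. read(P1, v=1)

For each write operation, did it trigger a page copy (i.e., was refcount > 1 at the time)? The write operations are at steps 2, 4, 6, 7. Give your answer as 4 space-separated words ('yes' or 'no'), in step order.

Op 1: fork(P0) -> P1. 2 ppages; refcounts: pp0:2 pp1:2
Op 2: write(P1, v1, 119). refcount(pp1)=2>1 -> COPY to pp2. 3 ppages; refcounts: pp0:2 pp1:1 pp2:1
Op 3: read(P0, v0) -> 31. No state change.
Op 4: write(P0, v1, 181). refcount(pp1)=1 -> write in place. 3 ppages; refcounts: pp0:2 pp1:1 pp2:1
Op 5: fork(P1) -> P2. 3 ppages; refcounts: pp0:3 pp1:1 pp2:2
Op 6: write(P0, v0, 124). refcount(pp0)=3>1 -> COPY to pp3. 4 ppages; refcounts: pp0:2 pp1:1 pp2:2 pp3:1
Op 7: write(P2, v0, 165). refcount(pp0)=2>1 -> COPY to pp4. 5 ppages; refcounts: pp0:1 pp1:1 pp2:2 pp3:1 pp4:1
Op 8: read(P1, v1) -> 119. No state change.

yes no yes yes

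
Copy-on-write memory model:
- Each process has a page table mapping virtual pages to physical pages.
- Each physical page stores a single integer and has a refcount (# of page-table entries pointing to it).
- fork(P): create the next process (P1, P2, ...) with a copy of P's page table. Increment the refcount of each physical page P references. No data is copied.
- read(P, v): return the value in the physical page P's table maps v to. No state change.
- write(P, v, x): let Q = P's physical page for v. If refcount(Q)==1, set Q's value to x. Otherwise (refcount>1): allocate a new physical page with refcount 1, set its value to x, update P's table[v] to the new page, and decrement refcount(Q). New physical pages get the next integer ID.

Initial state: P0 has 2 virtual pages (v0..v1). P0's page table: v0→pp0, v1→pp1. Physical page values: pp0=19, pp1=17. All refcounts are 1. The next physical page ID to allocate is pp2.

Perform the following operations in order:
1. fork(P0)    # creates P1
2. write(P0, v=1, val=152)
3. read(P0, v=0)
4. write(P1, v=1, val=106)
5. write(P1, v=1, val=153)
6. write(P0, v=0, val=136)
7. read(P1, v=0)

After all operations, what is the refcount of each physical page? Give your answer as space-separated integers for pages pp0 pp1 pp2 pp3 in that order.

Answer: 1 1 1 1

Derivation:
Op 1: fork(P0) -> P1. 2 ppages; refcounts: pp0:2 pp1:2
Op 2: write(P0, v1, 152). refcount(pp1)=2>1 -> COPY to pp2. 3 ppages; refcounts: pp0:2 pp1:1 pp2:1
Op 3: read(P0, v0) -> 19. No state change.
Op 4: write(P1, v1, 106). refcount(pp1)=1 -> write in place. 3 ppages; refcounts: pp0:2 pp1:1 pp2:1
Op 5: write(P1, v1, 153). refcount(pp1)=1 -> write in place. 3 ppages; refcounts: pp0:2 pp1:1 pp2:1
Op 6: write(P0, v0, 136). refcount(pp0)=2>1 -> COPY to pp3. 4 ppages; refcounts: pp0:1 pp1:1 pp2:1 pp3:1
Op 7: read(P1, v0) -> 19. No state change.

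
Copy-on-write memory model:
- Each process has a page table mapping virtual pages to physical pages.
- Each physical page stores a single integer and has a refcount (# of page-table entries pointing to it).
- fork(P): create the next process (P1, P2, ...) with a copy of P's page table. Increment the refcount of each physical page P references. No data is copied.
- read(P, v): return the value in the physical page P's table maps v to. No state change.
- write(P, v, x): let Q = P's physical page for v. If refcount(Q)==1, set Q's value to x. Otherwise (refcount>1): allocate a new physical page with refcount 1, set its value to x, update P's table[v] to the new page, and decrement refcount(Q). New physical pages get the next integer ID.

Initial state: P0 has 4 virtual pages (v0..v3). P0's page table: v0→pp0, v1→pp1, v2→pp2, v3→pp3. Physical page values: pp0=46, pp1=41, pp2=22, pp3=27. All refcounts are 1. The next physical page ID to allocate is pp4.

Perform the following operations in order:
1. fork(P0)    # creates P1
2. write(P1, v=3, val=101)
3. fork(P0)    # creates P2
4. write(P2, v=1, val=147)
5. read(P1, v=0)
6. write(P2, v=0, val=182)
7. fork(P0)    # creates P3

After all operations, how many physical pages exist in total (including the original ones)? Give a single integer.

Op 1: fork(P0) -> P1. 4 ppages; refcounts: pp0:2 pp1:2 pp2:2 pp3:2
Op 2: write(P1, v3, 101). refcount(pp3)=2>1 -> COPY to pp4. 5 ppages; refcounts: pp0:2 pp1:2 pp2:2 pp3:1 pp4:1
Op 3: fork(P0) -> P2. 5 ppages; refcounts: pp0:3 pp1:3 pp2:3 pp3:2 pp4:1
Op 4: write(P2, v1, 147). refcount(pp1)=3>1 -> COPY to pp5. 6 ppages; refcounts: pp0:3 pp1:2 pp2:3 pp3:2 pp4:1 pp5:1
Op 5: read(P1, v0) -> 46. No state change.
Op 6: write(P2, v0, 182). refcount(pp0)=3>1 -> COPY to pp6. 7 ppages; refcounts: pp0:2 pp1:2 pp2:3 pp3:2 pp4:1 pp5:1 pp6:1
Op 7: fork(P0) -> P3. 7 ppages; refcounts: pp0:3 pp1:3 pp2:4 pp3:3 pp4:1 pp5:1 pp6:1

Answer: 7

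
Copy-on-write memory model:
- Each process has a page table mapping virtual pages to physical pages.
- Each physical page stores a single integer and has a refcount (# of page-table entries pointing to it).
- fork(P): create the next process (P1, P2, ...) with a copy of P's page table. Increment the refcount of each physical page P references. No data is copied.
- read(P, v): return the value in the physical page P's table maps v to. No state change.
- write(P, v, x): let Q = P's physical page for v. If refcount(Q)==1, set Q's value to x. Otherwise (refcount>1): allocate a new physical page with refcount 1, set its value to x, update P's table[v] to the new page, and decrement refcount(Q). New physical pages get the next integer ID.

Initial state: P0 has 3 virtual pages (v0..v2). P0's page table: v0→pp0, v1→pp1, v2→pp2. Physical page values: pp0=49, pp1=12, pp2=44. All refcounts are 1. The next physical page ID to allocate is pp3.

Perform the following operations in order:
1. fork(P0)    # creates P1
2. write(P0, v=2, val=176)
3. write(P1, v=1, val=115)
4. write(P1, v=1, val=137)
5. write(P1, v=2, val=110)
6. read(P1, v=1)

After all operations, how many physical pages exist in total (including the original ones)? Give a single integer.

Op 1: fork(P0) -> P1. 3 ppages; refcounts: pp0:2 pp1:2 pp2:2
Op 2: write(P0, v2, 176). refcount(pp2)=2>1 -> COPY to pp3. 4 ppages; refcounts: pp0:2 pp1:2 pp2:1 pp3:1
Op 3: write(P1, v1, 115). refcount(pp1)=2>1 -> COPY to pp4. 5 ppages; refcounts: pp0:2 pp1:1 pp2:1 pp3:1 pp4:1
Op 4: write(P1, v1, 137). refcount(pp4)=1 -> write in place. 5 ppages; refcounts: pp0:2 pp1:1 pp2:1 pp3:1 pp4:1
Op 5: write(P1, v2, 110). refcount(pp2)=1 -> write in place. 5 ppages; refcounts: pp0:2 pp1:1 pp2:1 pp3:1 pp4:1
Op 6: read(P1, v1) -> 137. No state change.

Answer: 5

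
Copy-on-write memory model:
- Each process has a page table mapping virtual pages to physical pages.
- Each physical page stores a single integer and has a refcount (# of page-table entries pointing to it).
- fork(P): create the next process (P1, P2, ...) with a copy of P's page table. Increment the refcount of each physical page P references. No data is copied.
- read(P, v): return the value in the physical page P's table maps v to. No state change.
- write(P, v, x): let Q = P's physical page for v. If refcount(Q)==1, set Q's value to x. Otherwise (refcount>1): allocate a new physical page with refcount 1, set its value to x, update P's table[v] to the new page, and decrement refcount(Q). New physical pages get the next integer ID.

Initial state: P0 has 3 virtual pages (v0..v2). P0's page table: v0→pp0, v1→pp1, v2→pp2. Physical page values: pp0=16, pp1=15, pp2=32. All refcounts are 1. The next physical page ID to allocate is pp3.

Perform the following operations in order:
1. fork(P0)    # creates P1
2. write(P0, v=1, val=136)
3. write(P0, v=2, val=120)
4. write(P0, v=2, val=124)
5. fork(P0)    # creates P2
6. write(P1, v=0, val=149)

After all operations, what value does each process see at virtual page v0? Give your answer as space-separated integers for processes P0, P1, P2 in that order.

Answer: 16 149 16

Derivation:
Op 1: fork(P0) -> P1. 3 ppages; refcounts: pp0:2 pp1:2 pp2:2
Op 2: write(P0, v1, 136). refcount(pp1)=2>1 -> COPY to pp3. 4 ppages; refcounts: pp0:2 pp1:1 pp2:2 pp3:1
Op 3: write(P0, v2, 120). refcount(pp2)=2>1 -> COPY to pp4. 5 ppages; refcounts: pp0:2 pp1:1 pp2:1 pp3:1 pp4:1
Op 4: write(P0, v2, 124). refcount(pp4)=1 -> write in place. 5 ppages; refcounts: pp0:2 pp1:1 pp2:1 pp3:1 pp4:1
Op 5: fork(P0) -> P2. 5 ppages; refcounts: pp0:3 pp1:1 pp2:1 pp3:2 pp4:2
Op 6: write(P1, v0, 149). refcount(pp0)=3>1 -> COPY to pp5. 6 ppages; refcounts: pp0:2 pp1:1 pp2:1 pp3:2 pp4:2 pp5:1
P0: v0 -> pp0 = 16
P1: v0 -> pp5 = 149
P2: v0 -> pp0 = 16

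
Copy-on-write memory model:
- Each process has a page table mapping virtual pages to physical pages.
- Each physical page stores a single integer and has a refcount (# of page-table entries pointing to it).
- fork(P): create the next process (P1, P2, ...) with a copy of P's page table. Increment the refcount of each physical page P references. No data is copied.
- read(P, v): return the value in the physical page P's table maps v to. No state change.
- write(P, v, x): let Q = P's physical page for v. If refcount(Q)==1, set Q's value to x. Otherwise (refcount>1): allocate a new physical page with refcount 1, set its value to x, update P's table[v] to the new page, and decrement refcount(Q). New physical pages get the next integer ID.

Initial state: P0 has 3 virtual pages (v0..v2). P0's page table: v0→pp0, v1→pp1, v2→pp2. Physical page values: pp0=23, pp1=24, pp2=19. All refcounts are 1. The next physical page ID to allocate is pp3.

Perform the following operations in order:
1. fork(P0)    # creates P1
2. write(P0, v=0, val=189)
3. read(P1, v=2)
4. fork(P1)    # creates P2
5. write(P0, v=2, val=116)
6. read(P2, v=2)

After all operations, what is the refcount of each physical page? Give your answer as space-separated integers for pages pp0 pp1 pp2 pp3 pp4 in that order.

Op 1: fork(P0) -> P1. 3 ppages; refcounts: pp0:2 pp1:2 pp2:2
Op 2: write(P0, v0, 189). refcount(pp0)=2>1 -> COPY to pp3. 4 ppages; refcounts: pp0:1 pp1:2 pp2:2 pp3:1
Op 3: read(P1, v2) -> 19. No state change.
Op 4: fork(P1) -> P2. 4 ppages; refcounts: pp0:2 pp1:3 pp2:3 pp3:1
Op 5: write(P0, v2, 116). refcount(pp2)=3>1 -> COPY to pp4. 5 ppages; refcounts: pp0:2 pp1:3 pp2:2 pp3:1 pp4:1
Op 6: read(P2, v2) -> 19. No state change.

Answer: 2 3 2 1 1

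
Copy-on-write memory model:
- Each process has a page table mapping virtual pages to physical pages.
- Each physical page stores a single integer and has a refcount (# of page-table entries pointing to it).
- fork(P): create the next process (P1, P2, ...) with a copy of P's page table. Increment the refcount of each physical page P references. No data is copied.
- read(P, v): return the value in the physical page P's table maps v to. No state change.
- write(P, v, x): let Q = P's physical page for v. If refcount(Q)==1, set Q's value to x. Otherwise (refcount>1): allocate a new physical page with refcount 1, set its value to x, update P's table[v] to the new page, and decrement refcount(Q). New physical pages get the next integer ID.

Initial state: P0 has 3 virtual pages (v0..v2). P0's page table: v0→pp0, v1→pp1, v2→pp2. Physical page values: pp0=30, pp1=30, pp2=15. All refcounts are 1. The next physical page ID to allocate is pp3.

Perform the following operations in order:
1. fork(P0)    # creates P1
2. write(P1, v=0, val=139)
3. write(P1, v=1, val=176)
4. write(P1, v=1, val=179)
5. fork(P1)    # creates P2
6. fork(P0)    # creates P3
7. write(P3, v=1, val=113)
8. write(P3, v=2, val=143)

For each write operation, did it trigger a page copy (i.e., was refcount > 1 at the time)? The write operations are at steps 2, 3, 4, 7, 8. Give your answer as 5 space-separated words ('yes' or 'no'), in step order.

Op 1: fork(P0) -> P1. 3 ppages; refcounts: pp0:2 pp1:2 pp2:2
Op 2: write(P1, v0, 139). refcount(pp0)=2>1 -> COPY to pp3. 4 ppages; refcounts: pp0:1 pp1:2 pp2:2 pp3:1
Op 3: write(P1, v1, 176). refcount(pp1)=2>1 -> COPY to pp4. 5 ppages; refcounts: pp0:1 pp1:1 pp2:2 pp3:1 pp4:1
Op 4: write(P1, v1, 179). refcount(pp4)=1 -> write in place. 5 ppages; refcounts: pp0:1 pp1:1 pp2:2 pp3:1 pp4:1
Op 5: fork(P1) -> P2. 5 ppages; refcounts: pp0:1 pp1:1 pp2:3 pp3:2 pp4:2
Op 6: fork(P0) -> P3. 5 ppages; refcounts: pp0:2 pp1:2 pp2:4 pp3:2 pp4:2
Op 7: write(P3, v1, 113). refcount(pp1)=2>1 -> COPY to pp5. 6 ppages; refcounts: pp0:2 pp1:1 pp2:4 pp3:2 pp4:2 pp5:1
Op 8: write(P3, v2, 143). refcount(pp2)=4>1 -> COPY to pp6. 7 ppages; refcounts: pp0:2 pp1:1 pp2:3 pp3:2 pp4:2 pp5:1 pp6:1

yes yes no yes yes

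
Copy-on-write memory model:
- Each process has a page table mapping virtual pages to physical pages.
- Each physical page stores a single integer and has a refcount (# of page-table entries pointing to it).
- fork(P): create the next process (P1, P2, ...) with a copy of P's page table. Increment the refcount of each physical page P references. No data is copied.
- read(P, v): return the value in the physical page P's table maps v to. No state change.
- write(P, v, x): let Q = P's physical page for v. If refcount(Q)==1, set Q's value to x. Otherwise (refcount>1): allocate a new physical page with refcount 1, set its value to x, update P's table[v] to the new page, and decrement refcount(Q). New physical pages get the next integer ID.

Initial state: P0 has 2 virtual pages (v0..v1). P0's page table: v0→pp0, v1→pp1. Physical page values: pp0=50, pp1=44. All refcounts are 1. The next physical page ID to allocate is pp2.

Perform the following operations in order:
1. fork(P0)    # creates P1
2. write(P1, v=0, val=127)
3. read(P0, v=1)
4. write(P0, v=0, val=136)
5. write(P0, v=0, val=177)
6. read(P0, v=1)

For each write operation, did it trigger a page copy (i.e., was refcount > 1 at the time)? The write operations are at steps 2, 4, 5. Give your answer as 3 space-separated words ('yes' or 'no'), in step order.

Op 1: fork(P0) -> P1. 2 ppages; refcounts: pp0:2 pp1:2
Op 2: write(P1, v0, 127). refcount(pp0)=2>1 -> COPY to pp2. 3 ppages; refcounts: pp0:1 pp1:2 pp2:1
Op 3: read(P0, v1) -> 44. No state change.
Op 4: write(P0, v0, 136). refcount(pp0)=1 -> write in place. 3 ppages; refcounts: pp0:1 pp1:2 pp2:1
Op 5: write(P0, v0, 177). refcount(pp0)=1 -> write in place. 3 ppages; refcounts: pp0:1 pp1:2 pp2:1
Op 6: read(P0, v1) -> 44. No state change.

yes no no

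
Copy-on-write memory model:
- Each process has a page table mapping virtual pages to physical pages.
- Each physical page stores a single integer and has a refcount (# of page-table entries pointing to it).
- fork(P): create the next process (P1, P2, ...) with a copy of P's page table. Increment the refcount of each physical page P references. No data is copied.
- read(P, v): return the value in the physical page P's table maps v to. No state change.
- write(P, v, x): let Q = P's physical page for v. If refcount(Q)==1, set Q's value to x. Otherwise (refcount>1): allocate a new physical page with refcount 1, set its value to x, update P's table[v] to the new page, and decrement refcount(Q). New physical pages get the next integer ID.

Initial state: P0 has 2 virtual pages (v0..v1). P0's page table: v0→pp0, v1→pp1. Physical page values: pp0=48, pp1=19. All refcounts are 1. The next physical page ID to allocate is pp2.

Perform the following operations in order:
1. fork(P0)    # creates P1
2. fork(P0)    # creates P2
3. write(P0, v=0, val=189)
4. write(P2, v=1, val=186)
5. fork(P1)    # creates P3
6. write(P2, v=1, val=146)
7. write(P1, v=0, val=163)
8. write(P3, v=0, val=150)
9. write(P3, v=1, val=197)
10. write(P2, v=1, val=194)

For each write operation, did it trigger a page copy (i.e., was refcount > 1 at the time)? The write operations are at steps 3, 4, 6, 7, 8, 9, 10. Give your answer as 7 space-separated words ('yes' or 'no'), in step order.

Op 1: fork(P0) -> P1. 2 ppages; refcounts: pp0:2 pp1:2
Op 2: fork(P0) -> P2. 2 ppages; refcounts: pp0:3 pp1:3
Op 3: write(P0, v0, 189). refcount(pp0)=3>1 -> COPY to pp2. 3 ppages; refcounts: pp0:2 pp1:3 pp2:1
Op 4: write(P2, v1, 186). refcount(pp1)=3>1 -> COPY to pp3. 4 ppages; refcounts: pp0:2 pp1:2 pp2:1 pp3:1
Op 5: fork(P1) -> P3. 4 ppages; refcounts: pp0:3 pp1:3 pp2:1 pp3:1
Op 6: write(P2, v1, 146). refcount(pp3)=1 -> write in place. 4 ppages; refcounts: pp0:3 pp1:3 pp2:1 pp3:1
Op 7: write(P1, v0, 163). refcount(pp0)=3>1 -> COPY to pp4. 5 ppages; refcounts: pp0:2 pp1:3 pp2:1 pp3:1 pp4:1
Op 8: write(P3, v0, 150). refcount(pp0)=2>1 -> COPY to pp5. 6 ppages; refcounts: pp0:1 pp1:3 pp2:1 pp3:1 pp4:1 pp5:1
Op 9: write(P3, v1, 197). refcount(pp1)=3>1 -> COPY to pp6. 7 ppages; refcounts: pp0:1 pp1:2 pp2:1 pp3:1 pp4:1 pp5:1 pp6:1
Op 10: write(P2, v1, 194). refcount(pp3)=1 -> write in place. 7 ppages; refcounts: pp0:1 pp1:2 pp2:1 pp3:1 pp4:1 pp5:1 pp6:1

yes yes no yes yes yes no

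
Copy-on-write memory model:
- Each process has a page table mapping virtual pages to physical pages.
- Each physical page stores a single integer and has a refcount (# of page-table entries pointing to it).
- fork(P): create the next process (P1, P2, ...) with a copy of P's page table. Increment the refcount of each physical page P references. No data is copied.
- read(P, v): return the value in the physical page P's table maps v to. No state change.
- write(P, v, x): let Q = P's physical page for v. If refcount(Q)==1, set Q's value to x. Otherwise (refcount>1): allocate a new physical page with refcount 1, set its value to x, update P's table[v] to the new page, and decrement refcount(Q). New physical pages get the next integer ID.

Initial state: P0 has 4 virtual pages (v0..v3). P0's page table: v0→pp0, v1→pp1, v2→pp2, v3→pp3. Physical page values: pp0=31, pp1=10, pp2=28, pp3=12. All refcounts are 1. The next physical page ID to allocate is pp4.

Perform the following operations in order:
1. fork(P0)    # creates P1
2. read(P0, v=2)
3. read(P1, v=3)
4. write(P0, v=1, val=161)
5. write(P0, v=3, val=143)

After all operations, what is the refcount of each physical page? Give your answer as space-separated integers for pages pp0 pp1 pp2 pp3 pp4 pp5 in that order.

Answer: 2 1 2 1 1 1

Derivation:
Op 1: fork(P0) -> P1. 4 ppages; refcounts: pp0:2 pp1:2 pp2:2 pp3:2
Op 2: read(P0, v2) -> 28. No state change.
Op 3: read(P1, v3) -> 12. No state change.
Op 4: write(P0, v1, 161). refcount(pp1)=2>1 -> COPY to pp4. 5 ppages; refcounts: pp0:2 pp1:1 pp2:2 pp3:2 pp4:1
Op 5: write(P0, v3, 143). refcount(pp3)=2>1 -> COPY to pp5. 6 ppages; refcounts: pp0:2 pp1:1 pp2:2 pp3:1 pp4:1 pp5:1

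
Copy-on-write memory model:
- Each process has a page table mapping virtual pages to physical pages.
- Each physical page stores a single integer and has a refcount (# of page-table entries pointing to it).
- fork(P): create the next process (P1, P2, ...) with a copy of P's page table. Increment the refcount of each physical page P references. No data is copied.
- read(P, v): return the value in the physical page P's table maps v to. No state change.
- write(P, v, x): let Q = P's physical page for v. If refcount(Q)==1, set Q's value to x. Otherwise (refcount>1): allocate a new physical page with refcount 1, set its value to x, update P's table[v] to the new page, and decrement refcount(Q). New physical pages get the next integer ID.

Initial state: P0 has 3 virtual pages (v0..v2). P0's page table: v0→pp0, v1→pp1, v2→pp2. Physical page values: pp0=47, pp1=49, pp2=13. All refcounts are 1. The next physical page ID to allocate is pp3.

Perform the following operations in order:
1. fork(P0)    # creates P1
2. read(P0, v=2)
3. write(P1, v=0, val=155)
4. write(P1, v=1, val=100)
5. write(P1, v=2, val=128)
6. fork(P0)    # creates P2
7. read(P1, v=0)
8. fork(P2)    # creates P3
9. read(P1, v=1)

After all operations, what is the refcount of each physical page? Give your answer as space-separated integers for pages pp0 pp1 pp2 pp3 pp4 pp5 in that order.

Answer: 3 3 3 1 1 1

Derivation:
Op 1: fork(P0) -> P1. 3 ppages; refcounts: pp0:2 pp1:2 pp2:2
Op 2: read(P0, v2) -> 13. No state change.
Op 3: write(P1, v0, 155). refcount(pp0)=2>1 -> COPY to pp3. 4 ppages; refcounts: pp0:1 pp1:2 pp2:2 pp3:1
Op 4: write(P1, v1, 100). refcount(pp1)=2>1 -> COPY to pp4. 5 ppages; refcounts: pp0:1 pp1:1 pp2:2 pp3:1 pp4:1
Op 5: write(P1, v2, 128). refcount(pp2)=2>1 -> COPY to pp5. 6 ppages; refcounts: pp0:1 pp1:1 pp2:1 pp3:1 pp4:1 pp5:1
Op 6: fork(P0) -> P2. 6 ppages; refcounts: pp0:2 pp1:2 pp2:2 pp3:1 pp4:1 pp5:1
Op 7: read(P1, v0) -> 155. No state change.
Op 8: fork(P2) -> P3. 6 ppages; refcounts: pp0:3 pp1:3 pp2:3 pp3:1 pp4:1 pp5:1
Op 9: read(P1, v1) -> 100. No state change.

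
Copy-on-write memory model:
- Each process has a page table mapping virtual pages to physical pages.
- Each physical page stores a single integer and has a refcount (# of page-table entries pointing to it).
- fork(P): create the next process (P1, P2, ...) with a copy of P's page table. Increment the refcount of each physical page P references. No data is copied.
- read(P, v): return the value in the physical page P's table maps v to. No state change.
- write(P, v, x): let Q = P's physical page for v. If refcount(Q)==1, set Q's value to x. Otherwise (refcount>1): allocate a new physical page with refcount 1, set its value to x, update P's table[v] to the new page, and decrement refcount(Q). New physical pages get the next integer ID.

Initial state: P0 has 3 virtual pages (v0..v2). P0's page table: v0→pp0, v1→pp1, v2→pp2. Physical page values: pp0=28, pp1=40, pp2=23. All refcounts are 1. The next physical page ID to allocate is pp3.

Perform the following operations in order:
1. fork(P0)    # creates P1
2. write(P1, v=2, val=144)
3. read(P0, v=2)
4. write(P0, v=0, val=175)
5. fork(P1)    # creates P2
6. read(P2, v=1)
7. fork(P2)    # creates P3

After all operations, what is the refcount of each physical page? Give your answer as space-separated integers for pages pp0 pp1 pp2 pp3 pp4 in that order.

Op 1: fork(P0) -> P1. 3 ppages; refcounts: pp0:2 pp1:2 pp2:2
Op 2: write(P1, v2, 144). refcount(pp2)=2>1 -> COPY to pp3. 4 ppages; refcounts: pp0:2 pp1:2 pp2:1 pp3:1
Op 3: read(P0, v2) -> 23. No state change.
Op 4: write(P0, v0, 175). refcount(pp0)=2>1 -> COPY to pp4. 5 ppages; refcounts: pp0:1 pp1:2 pp2:1 pp3:1 pp4:1
Op 5: fork(P1) -> P2. 5 ppages; refcounts: pp0:2 pp1:3 pp2:1 pp3:2 pp4:1
Op 6: read(P2, v1) -> 40. No state change.
Op 7: fork(P2) -> P3. 5 ppages; refcounts: pp0:3 pp1:4 pp2:1 pp3:3 pp4:1

Answer: 3 4 1 3 1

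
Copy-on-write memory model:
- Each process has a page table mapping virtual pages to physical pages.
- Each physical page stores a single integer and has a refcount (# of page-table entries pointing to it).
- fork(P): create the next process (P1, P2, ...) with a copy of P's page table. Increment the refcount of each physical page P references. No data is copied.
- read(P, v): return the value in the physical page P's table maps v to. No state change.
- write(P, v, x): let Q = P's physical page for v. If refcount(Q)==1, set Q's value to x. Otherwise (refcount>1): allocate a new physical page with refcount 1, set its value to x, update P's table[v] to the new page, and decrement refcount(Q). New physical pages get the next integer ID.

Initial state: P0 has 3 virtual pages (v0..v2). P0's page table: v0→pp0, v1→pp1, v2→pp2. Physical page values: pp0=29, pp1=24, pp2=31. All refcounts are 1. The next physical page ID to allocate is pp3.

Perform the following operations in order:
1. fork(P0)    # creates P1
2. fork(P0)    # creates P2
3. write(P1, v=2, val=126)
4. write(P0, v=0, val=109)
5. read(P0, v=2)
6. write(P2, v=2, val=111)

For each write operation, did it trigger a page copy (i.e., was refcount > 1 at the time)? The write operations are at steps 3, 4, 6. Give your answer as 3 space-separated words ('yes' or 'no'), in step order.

Op 1: fork(P0) -> P1. 3 ppages; refcounts: pp0:2 pp1:2 pp2:2
Op 2: fork(P0) -> P2. 3 ppages; refcounts: pp0:3 pp1:3 pp2:3
Op 3: write(P1, v2, 126). refcount(pp2)=3>1 -> COPY to pp3. 4 ppages; refcounts: pp0:3 pp1:3 pp2:2 pp3:1
Op 4: write(P0, v0, 109). refcount(pp0)=3>1 -> COPY to pp4. 5 ppages; refcounts: pp0:2 pp1:3 pp2:2 pp3:1 pp4:1
Op 5: read(P0, v2) -> 31. No state change.
Op 6: write(P2, v2, 111). refcount(pp2)=2>1 -> COPY to pp5. 6 ppages; refcounts: pp0:2 pp1:3 pp2:1 pp3:1 pp4:1 pp5:1

yes yes yes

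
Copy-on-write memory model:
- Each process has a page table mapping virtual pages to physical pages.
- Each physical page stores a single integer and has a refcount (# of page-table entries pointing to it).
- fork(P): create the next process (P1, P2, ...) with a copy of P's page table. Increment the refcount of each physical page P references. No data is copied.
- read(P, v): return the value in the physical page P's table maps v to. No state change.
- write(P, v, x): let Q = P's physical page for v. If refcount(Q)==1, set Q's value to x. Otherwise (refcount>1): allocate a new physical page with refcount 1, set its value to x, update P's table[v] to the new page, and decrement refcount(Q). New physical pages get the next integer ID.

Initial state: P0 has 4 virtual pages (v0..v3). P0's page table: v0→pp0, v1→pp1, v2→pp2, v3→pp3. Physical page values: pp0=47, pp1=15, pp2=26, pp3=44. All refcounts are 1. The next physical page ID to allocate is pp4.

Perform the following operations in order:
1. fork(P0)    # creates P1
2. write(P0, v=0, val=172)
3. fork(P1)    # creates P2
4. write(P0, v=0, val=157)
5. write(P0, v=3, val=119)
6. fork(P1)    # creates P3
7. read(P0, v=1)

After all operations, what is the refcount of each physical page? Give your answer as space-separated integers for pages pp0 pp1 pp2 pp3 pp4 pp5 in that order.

Answer: 3 4 4 3 1 1

Derivation:
Op 1: fork(P0) -> P1. 4 ppages; refcounts: pp0:2 pp1:2 pp2:2 pp3:2
Op 2: write(P0, v0, 172). refcount(pp0)=2>1 -> COPY to pp4. 5 ppages; refcounts: pp0:1 pp1:2 pp2:2 pp3:2 pp4:1
Op 3: fork(P1) -> P2. 5 ppages; refcounts: pp0:2 pp1:3 pp2:3 pp3:3 pp4:1
Op 4: write(P0, v0, 157). refcount(pp4)=1 -> write in place. 5 ppages; refcounts: pp0:2 pp1:3 pp2:3 pp3:3 pp4:1
Op 5: write(P0, v3, 119). refcount(pp3)=3>1 -> COPY to pp5. 6 ppages; refcounts: pp0:2 pp1:3 pp2:3 pp3:2 pp4:1 pp5:1
Op 6: fork(P1) -> P3. 6 ppages; refcounts: pp0:3 pp1:4 pp2:4 pp3:3 pp4:1 pp5:1
Op 7: read(P0, v1) -> 15. No state change.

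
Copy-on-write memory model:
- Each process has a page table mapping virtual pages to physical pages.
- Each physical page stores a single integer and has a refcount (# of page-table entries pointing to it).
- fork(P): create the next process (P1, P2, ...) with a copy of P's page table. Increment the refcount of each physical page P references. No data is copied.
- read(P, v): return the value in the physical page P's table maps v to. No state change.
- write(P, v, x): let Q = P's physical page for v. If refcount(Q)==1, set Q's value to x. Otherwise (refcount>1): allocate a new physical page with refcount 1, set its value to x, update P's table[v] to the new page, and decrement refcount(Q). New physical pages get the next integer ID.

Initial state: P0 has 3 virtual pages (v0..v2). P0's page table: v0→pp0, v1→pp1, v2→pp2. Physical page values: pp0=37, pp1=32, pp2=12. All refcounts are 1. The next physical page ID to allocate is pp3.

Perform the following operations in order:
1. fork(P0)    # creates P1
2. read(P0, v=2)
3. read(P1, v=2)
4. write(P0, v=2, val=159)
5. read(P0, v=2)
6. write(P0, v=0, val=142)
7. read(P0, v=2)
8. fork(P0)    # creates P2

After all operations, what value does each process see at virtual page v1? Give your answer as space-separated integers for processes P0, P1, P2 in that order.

Op 1: fork(P0) -> P1. 3 ppages; refcounts: pp0:2 pp1:2 pp2:2
Op 2: read(P0, v2) -> 12. No state change.
Op 3: read(P1, v2) -> 12. No state change.
Op 4: write(P0, v2, 159). refcount(pp2)=2>1 -> COPY to pp3. 4 ppages; refcounts: pp0:2 pp1:2 pp2:1 pp3:1
Op 5: read(P0, v2) -> 159. No state change.
Op 6: write(P0, v0, 142). refcount(pp0)=2>1 -> COPY to pp4. 5 ppages; refcounts: pp0:1 pp1:2 pp2:1 pp3:1 pp4:1
Op 7: read(P0, v2) -> 159. No state change.
Op 8: fork(P0) -> P2. 5 ppages; refcounts: pp0:1 pp1:3 pp2:1 pp3:2 pp4:2
P0: v1 -> pp1 = 32
P1: v1 -> pp1 = 32
P2: v1 -> pp1 = 32

Answer: 32 32 32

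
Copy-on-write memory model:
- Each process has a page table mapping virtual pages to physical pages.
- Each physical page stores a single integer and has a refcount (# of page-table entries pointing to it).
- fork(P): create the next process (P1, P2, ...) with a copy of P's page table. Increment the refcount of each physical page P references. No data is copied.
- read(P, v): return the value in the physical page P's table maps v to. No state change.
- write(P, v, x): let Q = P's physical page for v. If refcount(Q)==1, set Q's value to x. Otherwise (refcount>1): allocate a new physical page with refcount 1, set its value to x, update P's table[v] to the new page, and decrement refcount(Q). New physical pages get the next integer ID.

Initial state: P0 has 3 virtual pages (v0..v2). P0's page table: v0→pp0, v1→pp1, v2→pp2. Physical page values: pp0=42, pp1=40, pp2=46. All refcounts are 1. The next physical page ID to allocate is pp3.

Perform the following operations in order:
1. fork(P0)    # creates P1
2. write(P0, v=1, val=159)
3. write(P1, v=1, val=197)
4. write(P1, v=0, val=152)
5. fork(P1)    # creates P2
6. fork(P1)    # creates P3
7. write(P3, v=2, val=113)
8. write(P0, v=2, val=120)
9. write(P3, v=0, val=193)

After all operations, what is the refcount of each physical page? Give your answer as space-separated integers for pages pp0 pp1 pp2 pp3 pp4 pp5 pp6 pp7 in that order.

Answer: 1 3 2 1 2 1 1 1

Derivation:
Op 1: fork(P0) -> P1. 3 ppages; refcounts: pp0:2 pp1:2 pp2:2
Op 2: write(P0, v1, 159). refcount(pp1)=2>1 -> COPY to pp3. 4 ppages; refcounts: pp0:2 pp1:1 pp2:2 pp3:1
Op 3: write(P1, v1, 197). refcount(pp1)=1 -> write in place. 4 ppages; refcounts: pp0:2 pp1:1 pp2:2 pp3:1
Op 4: write(P1, v0, 152). refcount(pp0)=2>1 -> COPY to pp4. 5 ppages; refcounts: pp0:1 pp1:1 pp2:2 pp3:1 pp4:1
Op 5: fork(P1) -> P2. 5 ppages; refcounts: pp0:1 pp1:2 pp2:3 pp3:1 pp4:2
Op 6: fork(P1) -> P3. 5 ppages; refcounts: pp0:1 pp1:3 pp2:4 pp3:1 pp4:3
Op 7: write(P3, v2, 113). refcount(pp2)=4>1 -> COPY to pp5. 6 ppages; refcounts: pp0:1 pp1:3 pp2:3 pp3:1 pp4:3 pp5:1
Op 8: write(P0, v2, 120). refcount(pp2)=3>1 -> COPY to pp6. 7 ppages; refcounts: pp0:1 pp1:3 pp2:2 pp3:1 pp4:3 pp5:1 pp6:1
Op 9: write(P3, v0, 193). refcount(pp4)=3>1 -> COPY to pp7. 8 ppages; refcounts: pp0:1 pp1:3 pp2:2 pp3:1 pp4:2 pp5:1 pp6:1 pp7:1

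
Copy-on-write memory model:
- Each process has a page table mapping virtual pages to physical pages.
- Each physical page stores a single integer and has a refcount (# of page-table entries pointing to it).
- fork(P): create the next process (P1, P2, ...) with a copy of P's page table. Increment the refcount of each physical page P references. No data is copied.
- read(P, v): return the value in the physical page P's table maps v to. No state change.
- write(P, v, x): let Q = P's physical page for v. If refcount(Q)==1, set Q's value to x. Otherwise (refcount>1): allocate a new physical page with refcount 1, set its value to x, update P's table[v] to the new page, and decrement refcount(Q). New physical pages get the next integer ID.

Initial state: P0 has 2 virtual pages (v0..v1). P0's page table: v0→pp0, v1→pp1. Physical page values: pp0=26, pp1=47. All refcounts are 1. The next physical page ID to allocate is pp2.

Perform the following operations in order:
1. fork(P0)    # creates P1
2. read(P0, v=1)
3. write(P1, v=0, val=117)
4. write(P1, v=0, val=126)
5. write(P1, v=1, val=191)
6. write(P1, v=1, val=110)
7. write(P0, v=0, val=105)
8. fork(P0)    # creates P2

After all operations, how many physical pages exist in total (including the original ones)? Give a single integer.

Answer: 4

Derivation:
Op 1: fork(P0) -> P1. 2 ppages; refcounts: pp0:2 pp1:2
Op 2: read(P0, v1) -> 47. No state change.
Op 3: write(P1, v0, 117). refcount(pp0)=2>1 -> COPY to pp2. 3 ppages; refcounts: pp0:1 pp1:2 pp2:1
Op 4: write(P1, v0, 126). refcount(pp2)=1 -> write in place. 3 ppages; refcounts: pp0:1 pp1:2 pp2:1
Op 5: write(P1, v1, 191). refcount(pp1)=2>1 -> COPY to pp3. 4 ppages; refcounts: pp0:1 pp1:1 pp2:1 pp3:1
Op 6: write(P1, v1, 110). refcount(pp3)=1 -> write in place. 4 ppages; refcounts: pp0:1 pp1:1 pp2:1 pp3:1
Op 7: write(P0, v0, 105). refcount(pp0)=1 -> write in place. 4 ppages; refcounts: pp0:1 pp1:1 pp2:1 pp3:1
Op 8: fork(P0) -> P2. 4 ppages; refcounts: pp0:2 pp1:2 pp2:1 pp3:1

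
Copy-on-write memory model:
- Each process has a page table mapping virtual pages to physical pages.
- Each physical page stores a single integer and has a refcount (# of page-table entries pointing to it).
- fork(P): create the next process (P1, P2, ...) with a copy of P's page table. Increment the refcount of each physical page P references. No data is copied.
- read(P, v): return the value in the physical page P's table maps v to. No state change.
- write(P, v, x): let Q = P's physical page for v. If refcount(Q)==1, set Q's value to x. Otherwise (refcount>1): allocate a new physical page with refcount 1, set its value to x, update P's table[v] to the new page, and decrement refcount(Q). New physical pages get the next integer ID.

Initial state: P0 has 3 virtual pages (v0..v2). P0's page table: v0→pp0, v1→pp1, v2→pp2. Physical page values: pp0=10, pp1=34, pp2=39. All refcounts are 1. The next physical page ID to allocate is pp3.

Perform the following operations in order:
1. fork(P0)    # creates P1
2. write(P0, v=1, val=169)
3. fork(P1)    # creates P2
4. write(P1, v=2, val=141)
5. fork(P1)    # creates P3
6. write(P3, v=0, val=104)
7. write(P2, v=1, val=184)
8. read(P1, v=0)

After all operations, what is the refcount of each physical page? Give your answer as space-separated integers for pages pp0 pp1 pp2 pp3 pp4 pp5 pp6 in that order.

Answer: 3 2 2 1 2 1 1

Derivation:
Op 1: fork(P0) -> P1. 3 ppages; refcounts: pp0:2 pp1:2 pp2:2
Op 2: write(P0, v1, 169). refcount(pp1)=2>1 -> COPY to pp3. 4 ppages; refcounts: pp0:2 pp1:1 pp2:2 pp3:1
Op 3: fork(P1) -> P2. 4 ppages; refcounts: pp0:3 pp1:2 pp2:3 pp3:1
Op 4: write(P1, v2, 141). refcount(pp2)=3>1 -> COPY to pp4. 5 ppages; refcounts: pp0:3 pp1:2 pp2:2 pp3:1 pp4:1
Op 5: fork(P1) -> P3. 5 ppages; refcounts: pp0:4 pp1:3 pp2:2 pp3:1 pp4:2
Op 6: write(P3, v0, 104). refcount(pp0)=4>1 -> COPY to pp5. 6 ppages; refcounts: pp0:3 pp1:3 pp2:2 pp3:1 pp4:2 pp5:1
Op 7: write(P2, v1, 184). refcount(pp1)=3>1 -> COPY to pp6. 7 ppages; refcounts: pp0:3 pp1:2 pp2:2 pp3:1 pp4:2 pp5:1 pp6:1
Op 8: read(P1, v0) -> 10. No state change.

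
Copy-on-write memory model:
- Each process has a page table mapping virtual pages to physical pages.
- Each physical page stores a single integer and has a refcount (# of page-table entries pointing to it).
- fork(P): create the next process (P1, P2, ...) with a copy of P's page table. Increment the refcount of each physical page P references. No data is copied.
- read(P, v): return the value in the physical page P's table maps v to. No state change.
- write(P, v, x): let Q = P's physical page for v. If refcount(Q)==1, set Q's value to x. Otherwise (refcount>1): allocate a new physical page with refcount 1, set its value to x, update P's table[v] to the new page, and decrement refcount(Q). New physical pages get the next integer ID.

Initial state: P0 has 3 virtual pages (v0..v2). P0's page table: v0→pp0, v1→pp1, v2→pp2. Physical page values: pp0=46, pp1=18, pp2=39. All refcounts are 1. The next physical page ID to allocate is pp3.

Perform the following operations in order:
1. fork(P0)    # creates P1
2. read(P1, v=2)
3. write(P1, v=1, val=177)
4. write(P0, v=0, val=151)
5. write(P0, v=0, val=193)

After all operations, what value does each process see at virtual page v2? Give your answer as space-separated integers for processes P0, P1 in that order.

Op 1: fork(P0) -> P1. 3 ppages; refcounts: pp0:2 pp1:2 pp2:2
Op 2: read(P1, v2) -> 39. No state change.
Op 3: write(P1, v1, 177). refcount(pp1)=2>1 -> COPY to pp3. 4 ppages; refcounts: pp0:2 pp1:1 pp2:2 pp3:1
Op 4: write(P0, v0, 151). refcount(pp0)=2>1 -> COPY to pp4. 5 ppages; refcounts: pp0:1 pp1:1 pp2:2 pp3:1 pp4:1
Op 5: write(P0, v0, 193). refcount(pp4)=1 -> write in place. 5 ppages; refcounts: pp0:1 pp1:1 pp2:2 pp3:1 pp4:1
P0: v2 -> pp2 = 39
P1: v2 -> pp2 = 39

Answer: 39 39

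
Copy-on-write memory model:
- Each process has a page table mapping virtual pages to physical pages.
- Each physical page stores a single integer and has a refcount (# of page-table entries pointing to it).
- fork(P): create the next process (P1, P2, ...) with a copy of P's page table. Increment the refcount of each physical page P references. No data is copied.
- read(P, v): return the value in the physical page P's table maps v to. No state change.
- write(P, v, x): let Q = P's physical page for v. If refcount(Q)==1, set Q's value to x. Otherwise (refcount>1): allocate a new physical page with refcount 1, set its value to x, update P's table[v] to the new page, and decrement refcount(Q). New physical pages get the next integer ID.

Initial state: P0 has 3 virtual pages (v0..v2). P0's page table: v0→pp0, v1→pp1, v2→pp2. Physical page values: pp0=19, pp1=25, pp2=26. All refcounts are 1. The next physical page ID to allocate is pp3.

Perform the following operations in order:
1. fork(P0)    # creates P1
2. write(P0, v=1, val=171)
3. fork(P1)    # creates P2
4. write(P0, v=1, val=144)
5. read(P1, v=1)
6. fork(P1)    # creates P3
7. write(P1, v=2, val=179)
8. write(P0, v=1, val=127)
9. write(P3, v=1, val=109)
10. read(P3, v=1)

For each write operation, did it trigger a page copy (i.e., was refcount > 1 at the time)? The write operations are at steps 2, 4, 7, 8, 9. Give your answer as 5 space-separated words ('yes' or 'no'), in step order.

Op 1: fork(P0) -> P1. 3 ppages; refcounts: pp0:2 pp1:2 pp2:2
Op 2: write(P0, v1, 171). refcount(pp1)=2>1 -> COPY to pp3. 4 ppages; refcounts: pp0:2 pp1:1 pp2:2 pp3:1
Op 3: fork(P1) -> P2. 4 ppages; refcounts: pp0:3 pp1:2 pp2:3 pp3:1
Op 4: write(P0, v1, 144). refcount(pp3)=1 -> write in place. 4 ppages; refcounts: pp0:3 pp1:2 pp2:3 pp3:1
Op 5: read(P1, v1) -> 25. No state change.
Op 6: fork(P1) -> P3. 4 ppages; refcounts: pp0:4 pp1:3 pp2:4 pp3:1
Op 7: write(P1, v2, 179). refcount(pp2)=4>1 -> COPY to pp4. 5 ppages; refcounts: pp0:4 pp1:3 pp2:3 pp3:1 pp4:1
Op 8: write(P0, v1, 127). refcount(pp3)=1 -> write in place. 5 ppages; refcounts: pp0:4 pp1:3 pp2:3 pp3:1 pp4:1
Op 9: write(P3, v1, 109). refcount(pp1)=3>1 -> COPY to pp5. 6 ppages; refcounts: pp0:4 pp1:2 pp2:3 pp3:1 pp4:1 pp5:1
Op 10: read(P3, v1) -> 109. No state change.

yes no yes no yes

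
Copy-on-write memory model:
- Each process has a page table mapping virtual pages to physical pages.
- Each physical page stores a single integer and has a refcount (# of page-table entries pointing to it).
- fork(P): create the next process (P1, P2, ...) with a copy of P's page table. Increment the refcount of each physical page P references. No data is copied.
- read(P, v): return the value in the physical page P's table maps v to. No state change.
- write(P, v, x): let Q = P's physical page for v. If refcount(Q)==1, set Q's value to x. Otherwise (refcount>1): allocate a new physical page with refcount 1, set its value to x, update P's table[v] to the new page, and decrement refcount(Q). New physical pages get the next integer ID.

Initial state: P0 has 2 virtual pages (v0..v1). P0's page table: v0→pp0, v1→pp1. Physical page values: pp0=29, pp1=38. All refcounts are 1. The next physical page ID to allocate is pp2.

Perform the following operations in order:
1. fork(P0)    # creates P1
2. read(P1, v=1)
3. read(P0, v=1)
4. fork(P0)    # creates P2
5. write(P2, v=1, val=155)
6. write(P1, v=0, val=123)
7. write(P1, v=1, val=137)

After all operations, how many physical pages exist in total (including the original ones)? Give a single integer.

Answer: 5

Derivation:
Op 1: fork(P0) -> P1. 2 ppages; refcounts: pp0:2 pp1:2
Op 2: read(P1, v1) -> 38. No state change.
Op 3: read(P0, v1) -> 38. No state change.
Op 4: fork(P0) -> P2. 2 ppages; refcounts: pp0:3 pp1:3
Op 5: write(P2, v1, 155). refcount(pp1)=3>1 -> COPY to pp2. 3 ppages; refcounts: pp0:3 pp1:2 pp2:1
Op 6: write(P1, v0, 123). refcount(pp0)=3>1 -> COPY to pp3. 4 ppages; refcounts: pp0:2 pp1:2 pp2:1 pp3:1
Op 7: write(P1, v1, 137). refcount(pp1)=2>1 -> COPY to pp4. 5 ppages; refcounts: pp0:2 pp1:1 pp2:1 pp3:1 pp4:1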